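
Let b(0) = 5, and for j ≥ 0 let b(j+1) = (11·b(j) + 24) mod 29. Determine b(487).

We have b(0) = 5, b(1) = 21, b(2) = 23, b(3) = 16, b(4) = 26, b(5) = 20, b(6) = 12, b(7) = 11, b(8) = 0, b(9) = 24, b(10) = 27, b(11) = 2, b(12) = 17, b(13) = 8, b(14) = 25, b(15) = 9, b(16) = 7, b(17) = 14, b(18) = 4, b(19) = 10, b(20) = 18, b(21) = 19, b(22) = 1, b(23) = 6, b(24) = 3, b(25) = 28, b(26) = 13, b(27) = 22, b(28) = 5.
The sequence repeats with period 28.
(487 - 0) mod 28 = 11, so b(487) = b(11) = 2.

2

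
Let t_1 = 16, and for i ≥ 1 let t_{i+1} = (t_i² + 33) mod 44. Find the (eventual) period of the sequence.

4

We have t_1 = 16; t_2 = 25; t_3 = 42; t_4 = 37; t_5 = 38; t_6 = 25.
Since t_6 = t_2 = 25, the sequence is eventually periodic: after a pre-period of length 1 it cycles with period 4.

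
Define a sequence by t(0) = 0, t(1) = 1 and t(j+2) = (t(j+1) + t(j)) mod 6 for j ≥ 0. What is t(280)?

3

t(0) = 0, t(1) = 1, t(2) = 1, t(3) = 2, t(4) = 3, t(5) = 5, t(6) = 2, t(7) = 1, t(8) = 3, t(9) = 4, t(10) = 1, t(11) = 5, t(12) = 0, t(13) = 5, t(14) = 5, t(15) = 4, t(16) = 3, t(17) = 1, t(18) = 4, t(19) = 5, t(20) = 3, t(21) = 2, t(22) = 5, t(23) = 1, t(24) = 0, t(25) = 1.
Since (t(24), t(25)) = (t(0), t(1)) = (0, 1) (two consecutive terms determine the rest), the sequence is periodic with period 24.
So t(280) = t(0 + ((280-0) mod 24)) = t(16) = 3.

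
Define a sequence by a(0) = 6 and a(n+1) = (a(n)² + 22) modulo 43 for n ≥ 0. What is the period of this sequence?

We have a(0) = 6,  a(1) = 15,  a(2) = 32,  a(3) = 14,  a(4) = 3,  a(5) = 31,  a(6) = 37,  a(7) = 15.
Since a(7) = a(1) = 15, the sequence is eventually periodic: after a pre-period of length 1 it cycles with period 6.

6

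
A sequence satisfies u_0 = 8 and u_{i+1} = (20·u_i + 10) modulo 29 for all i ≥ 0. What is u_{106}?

Listing terms: u_0 = 8, u_1 = 25, u_2 = 17, u_3 = 2, u_4 = 21, u_5 = 24, u_6 = 26, u_7 = 8.
The sequence repeats with period 7.
(106 - 0) mod 7 = 1, so u_{106} = u_1 = 25.

25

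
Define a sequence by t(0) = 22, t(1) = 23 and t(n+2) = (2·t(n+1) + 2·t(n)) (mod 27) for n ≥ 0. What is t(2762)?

21

We have t(0) = 22; t(1) = 23; t(2) = 9; t(3) = 10; t(4) = 11; t(5) = 15; t(6) = 25; t(7) = 26; t(8) = 21; t(9) = 13; t(10) = 14; t(11) = 0; t(12) = 1; t(13) = 2; t(14) = 6; t(15) = 16; t(16) = 17; t(17) = 12; t(18) = 4; t(19) = 5; t(20) = 18; t(21) = 19; t(22) = 20; t(23) = 24; t(24) = 7; t(25) = 8; t(26) = 3; t(27) = 22; t(28) = 23.
Since (t(27), t(28)) = (t(0), t(1)) = (22, 23) (two consecutive terms determine the rest), the sequence is periodic with period 27.
(2762 - 0) mod 27 = 8, so t(2762) = t(8) = 21.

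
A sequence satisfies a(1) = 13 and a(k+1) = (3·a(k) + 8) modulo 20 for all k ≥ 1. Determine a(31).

We have a(1) = 13; a(2) = 7; a(3) = 9; a(4) = 15; a(5) = 13.
Since a(5) = a(1) = 13, the sequence is periodic with period 4.
So a(31) = a(1 + ((31-1) mod 4)) = a(3) = 9.

9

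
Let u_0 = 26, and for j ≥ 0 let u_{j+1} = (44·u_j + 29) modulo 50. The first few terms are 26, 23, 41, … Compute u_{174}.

31

Computing terms: u_0 = 26,  u_1 = 23,  u_2 = 41,  u_3 = 33,  u_4 = 31,  u_5 = 43,  u_6 = 21,  u_7 = 3,  u_8 = 11,  u_9 = 13,  u_{10} = 1,  u_{11} = 23.
Since u_{11} = u_1 = 23, the sequence is eventually periodic: after a pre-period of length 1 it cycles with period 10.
For j ≥ 1, u_j depends only on (j - 1) mod 10. (174 - 1) mod 10 = 3, so u_{174} = u_4 = 31.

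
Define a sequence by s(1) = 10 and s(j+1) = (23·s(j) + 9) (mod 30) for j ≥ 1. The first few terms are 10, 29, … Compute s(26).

29

Computing terms: s(1) = 10; s(2) = 29; s(3) = 16; s(4) = 17; s(5) = 10.
The sequence repeats with period 4.
(26 - 1) mod 4 = 1, so s(26) = s(2) = 29.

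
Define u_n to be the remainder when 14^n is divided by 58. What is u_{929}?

Listing terms: u_1 = 14,  u_2 = 22,  u_3 = 18,  u_4 = 20,  u_5 = 48,  u_6 = 34,  u_7 = 12,  u_8 = 52,  u_9 = 32,  u_{10} = 42,  u_{11} = 8,  u_{12} = 54,  u_{13} = 2,  u_{14} = 28,  u_{15} = 44,  u_{16} = 36,  u_{17} = 40,  u_{18} = 38,  u_{19} = 10,  u_{20} = 24,  u_{21} = 46,  u_{22} = 6,  u_{23} = 26,  u_{24} = 16,  u_{25} = 50,  u_{26} = 4,  u_{27} = 56,  u_{28} = 30,  u_{29} = 14.
The sequence repeats with period 28.
(929 - 1) mod 28 = 4, so u_{929} = u_5 = 48.

48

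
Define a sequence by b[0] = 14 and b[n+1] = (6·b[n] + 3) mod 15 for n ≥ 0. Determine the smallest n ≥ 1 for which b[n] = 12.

We have b[0] = 14,  b[1] = 12,  b[2] = 0,  b[3] = 3,  b[4] = 6,  b[5] = 9,  b[6] = 12.
Since b[6] = b[1] = 12, the sequence is eventually periodic: after a pre-period of length 1 it cycles with period 5.
The value 12 first appears (with n ≥ 1) at b[1].

1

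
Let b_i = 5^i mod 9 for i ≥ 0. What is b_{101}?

2

Computing terms: b_0 = 1,  b_1 = 5,  b_2 = 7,  b_3 = 8,  b_4 = 4,  b_5 = 2,  b_6 = 1.
Since b_6 = b_0 = 1, the sequence is periodic with period 6.
(101 - 0) mod 6 = 5, so b_{101} = b_5 = 2.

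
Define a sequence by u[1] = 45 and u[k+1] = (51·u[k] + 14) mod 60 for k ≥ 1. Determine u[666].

5

We have u[1] = 45; u[2] = 29; u[3] = 53; u[4] = 17; u[5] = 41; u[6] = 5; u[7] = 29.
Since u[7] = u[2] = 29, the sequence is eventually periodic: after a pre-period of length 1 it cycles with period 5.
For k ≥ 2, u[k] depends only on (k - 2) mod 5. (666 - 2) mod 5 = 4, so u[666] = u[6] = 5.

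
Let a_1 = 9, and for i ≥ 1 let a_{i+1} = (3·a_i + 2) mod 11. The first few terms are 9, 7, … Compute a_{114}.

We have a_1 = 9,  a_2 = 7,  a_3 = 1,  a_4 = 5,  a_5 = 6,  a_6 = 9.
Since a_6 = a_1 = 9, the sequence is periodic with period 5.
So a_{114} = a_{1 + ((114-1) mod 5)} = a_4 = 5.

5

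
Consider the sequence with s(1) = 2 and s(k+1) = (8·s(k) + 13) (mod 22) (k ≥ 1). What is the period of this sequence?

Listing terms: s(1) = 2; s(2) = 7; s(3) = 3; s(4) = 15; s(5) = 1; s(6) = 21; s(7) = 5; s(8) = 9; s(9) = 19; s(10) = 11; s(11) = 13; s(12) = 7.
Since s(12) = s(2) = 7, the sequence is eventually periodic: after a pre-period of length 1 it cycles with period 10.

10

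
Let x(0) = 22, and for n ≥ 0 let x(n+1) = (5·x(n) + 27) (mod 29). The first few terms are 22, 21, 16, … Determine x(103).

24

Computing terms: x(0) = 22; x(1) = 21; x(2) = 16; x(3) = 20; x(4) = 11; x(5) = 24; x(6) = 2; x(7) = 8; x(8) = 9; x(9) = 14; x(10) = 10; x(11) = 19; x(12) = 6; x(13) = 28; x(14) = 22.
The sequence repeats with period 14.
So x(103) = x(0 + ((103-0) mod 14)) = x(5) = 24.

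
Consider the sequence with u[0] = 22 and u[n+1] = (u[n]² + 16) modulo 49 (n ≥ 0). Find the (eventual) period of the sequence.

7

Listing terms: u[0] = 22, u[1] = 10, u[2] = 18, u[3] = 46, u[4] = 25, u[5] = 4, u[6] = 32, u[7] = 11, u[8] = 39, u[9] = 18.
Since u[9] = u[2] = 18, the sequence is eventually periodic: after a pre-period of length 2 it cycles with period 7.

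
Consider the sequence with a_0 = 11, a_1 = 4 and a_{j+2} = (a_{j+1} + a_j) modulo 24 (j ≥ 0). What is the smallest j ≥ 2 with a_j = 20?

7

a_0 = 11; a_1 = 4; a_2 = 15; a_3 = 19; a_4 = 10; a_5 = 5; a_6 = 15; a_7 = 20; a_8 = 11; a_9 = 7; a_{10} = 18; a_{11} = 1; a_{12} = 19; a_{13} = 20; a_{14} = 15; a_{15} = 11; a_{16} = 2; a_{17} = 13; a_{18} = 15; a_{19} = 4; a_{20} = 19; a_{21} = 23; a_{22} = 18; a_{23} = 17; a_{24} = 11; a_{25} = 4.
Since (a_{24}, a_{25}) = (a_0, a_1) = (11, 4) (two consecutive terms determine the rest), the sequence is periodic with period 24.
The value 20 first appears (with j ≥ 2) at a_7.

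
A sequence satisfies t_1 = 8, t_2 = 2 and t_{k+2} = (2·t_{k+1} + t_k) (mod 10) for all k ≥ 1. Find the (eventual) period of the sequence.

12

We have t_1 = 8,  t_2 = 2,  t_3 = 2,  t_4 = 6,  t_5 = 4,  t_6 = 4,  t_7 = 2,  t_8 = 8,  t_9 = 8,  t_{10} = 4,  t_{11} = 6,  t_{12} = 6,  t_{13} = 8,  t_{14} = 2.
The sequence repeats with period 12.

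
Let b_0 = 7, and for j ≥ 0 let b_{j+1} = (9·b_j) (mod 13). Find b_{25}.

Computing terms: b_0 = 7,  b_1 = 11,  b_2 = 8,  b_3 = 7.
Since b_3 = b_0 = 7, the sequence is periodic with period 3.
So b_{25} = b_{0 + ((25-0) mod 3)} = b_1 = 11.

11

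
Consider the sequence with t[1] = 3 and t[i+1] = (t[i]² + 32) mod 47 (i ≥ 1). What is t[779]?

t[1] = 3,  t[2] = 41,  t[3] = 21,  t[4] = 3.
The sequence repeats with period 3.
(779 - 1) mod 3 = 1, so t[779] = t[2] = 41.

41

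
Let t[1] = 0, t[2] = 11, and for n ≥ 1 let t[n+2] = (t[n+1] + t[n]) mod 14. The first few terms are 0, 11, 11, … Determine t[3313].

0

We have t[1] = 0,  t[2] = 11,  t[3] = 11,  t[4] = 8,  t[5] = 5,  t[6] = 13,  t[7] = 4,  t[8] = 3,  t[9] = 7,  t[10] = 10,  t[11] = 3,  t[12] = 13,  t[13] = 2,  t[14] = 1,  t[15] = 3,  t[16] = 4,  t[17] = 7,  t[18] = 11,  t[19] = 4,  t[20] = 1,  t[21] = 5,  t[22] = 6,  t[23] = 11,  t[24] = 3,  t[25] = 0,  t[26] = 3,  t[27] = 3,  t[28] = 6,  t[29] = 9,  t[30] = 1,  t[31] = 10,  t[32] = 11,  t[33] = 7,  t[34] = 4,  t[35] = 11,  t[36] = 1,  t[37] = 12,  t[38] = 13,  t[39] = 11,  t[40] = 10,  t[41] = 7,  t[42] = 3,  t[43] = 10,  t[44] = 13,  t[45] = 9,  t[46] = 8,  t[47] = 3,  t[48] = 11,  t[49] = 0,  t[50] = 11.
Since (t[49], t[50]) = (t[1], t[2]) = (0, 11) (two consecutive terms determine the rest), the sequence is periodic with period 48.
(3313 - 1) mod 48 = 0, so t[3313] = t[1] = 0.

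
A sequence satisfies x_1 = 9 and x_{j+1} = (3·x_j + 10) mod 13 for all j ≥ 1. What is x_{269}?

11

x_1 = 9, x_2 = 11, x_3 = 4, x_4 = 9.
Since x_4 = x_1 = 9, the sequence is periodic with period 3.
So x_{269} = x_{1 + ((269-1) mod 3)} = x_2 = 11.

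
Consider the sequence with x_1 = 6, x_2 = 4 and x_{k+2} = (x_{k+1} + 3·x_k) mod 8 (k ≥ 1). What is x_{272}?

4

We have x_1 = 6,  x_2 = 4,  x_3 = 6,  x_4 = 2,  x_5 = 4,  x_6 = 2,  x_7 = 6,  x_8 = 4.
The sequence repeats with period 6.
So x_{272} = x_{1 + ((272-1) mod 6)} = x_2 = 4.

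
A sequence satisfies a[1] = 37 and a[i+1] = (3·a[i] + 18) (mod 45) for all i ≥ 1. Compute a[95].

We have a[1] = 37, a[2] = 39, a[3] = 0, a[4] = 18, a[5] = 27, a[6] = 9, a[7] = 0.
Since a[7] = a[3] = 0, the sequence is eventually periodic: after a pre-period of length 2 it cycles with period 4.
For i ≥ 3, a[i] depends only on (i - 3) mod 4. (95 - 3) mod 4 = 0, so a[95] = a[3] = 0.

0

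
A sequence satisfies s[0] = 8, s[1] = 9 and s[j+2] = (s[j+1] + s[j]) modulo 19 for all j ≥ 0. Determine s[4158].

s[0] = 8, s[1] = 9, s[2] = 17, s[3] = 7, s[4] = 5, s[5] = 12, s[6] = 17, s[7] = 10, s[8] = 8, s[9] = 18, s[10] = 7, s[11] = 6, s[12] = 13, s[13] = 0, s[14] = 13, s[15] = 13, s[16] = 7, s[17] = 1, s[18] = 8, s[19] = 9.
The sequence repeats with period 18.
(4158 - 0) mod 18 = 0, so s[4158] = s[0] = 8.

8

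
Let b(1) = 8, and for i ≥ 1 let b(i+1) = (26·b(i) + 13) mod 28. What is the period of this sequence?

We have b(1) = 8; b(2) = 25; b(3) = 19; b(4) = 3; b(5) = 7; b(6) = 27; b(7) = 15; b(8) = 11; b(9) = 19.
Since b(9) = b(3) = 19, the sequence is eventually periodic: after a pre-period of length 2 it cycles with period 6.

6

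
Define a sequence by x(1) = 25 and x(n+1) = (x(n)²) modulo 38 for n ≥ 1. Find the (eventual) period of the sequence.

Listing terms: x(1) = 25,  x(2) = 17,  x(3) = 23,  x(4) = 35,  x(5) = 9,  x(6) = 5,  x(7) = 25.
Since x(7) = x(1) = 25, the sequence is periodic with period 6.

6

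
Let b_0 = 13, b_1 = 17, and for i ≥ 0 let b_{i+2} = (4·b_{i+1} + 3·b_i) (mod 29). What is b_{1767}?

Listing terms: b_0 = 13, b_1 = 17, b_2 = 20, b_3 = 15, b_4 = 4, b_5 = 3, b_6 = 24, b_7 = 18, b_8 = 28, b_9 = 21, b_{10} = 23, b_{11} = 10, b_{12} = 22, b_{13} = 2, b_{14} = 16, b_{15} = 12, b_{16} = 9, b_{17} = 14, b_{18} = 25, b_{19} = 26, b_{20} = 5, b_{21} = 11, b_{22} = 1, b_{23} = 8, b_{24} = 6, b_{25} = 19, b_{26} = 7, b_{27} = 27, b_{28} = 13, b_{29} = 17.
The sequence repeats with period 28.
So b_{1767} = b_{0 + ((1767-0) mod 28)} = b_3 = 15.

15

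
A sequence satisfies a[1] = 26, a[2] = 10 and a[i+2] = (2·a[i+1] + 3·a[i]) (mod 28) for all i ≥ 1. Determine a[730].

2

Computing terms: a[1] = 26; a[2] = 10; a[3] = 14; a[4] = 2; a[5] = 18; a[6] = 14; a[7] = 26; a[8] = 10.
The sequence repeats with period 6.
(730 - 1) mod 6 = 3, so a[730] = a[4] = 2.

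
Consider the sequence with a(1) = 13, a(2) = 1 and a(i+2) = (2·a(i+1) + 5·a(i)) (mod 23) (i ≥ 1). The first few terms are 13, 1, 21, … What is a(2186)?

5

a(1) = 13, a(2) = 1, a(3) = 21, a(4) = 1, a(5) = 15, a(6) = 12, a(7) = 7, a(8) = 5, a(9) = 22, a(10) = 0, a(11) = 18, a(12) = 13, a(13) = 1.
Since (a(12), a(13)) = (a(1), a(2)) = (13, 1) (two consecutive terms determine the rest), the sequence is periodic with period 11.
So a(2186) = a(1 + ((2186-1) mod 11)) = a(8) = 5.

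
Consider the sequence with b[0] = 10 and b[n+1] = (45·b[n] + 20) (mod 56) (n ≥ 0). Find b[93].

54

b[0] = 10; b[1] = 22; b[2] = 2; b[3] = 54; b[4] = 42; b[5] = 6; b[6] = 10.
Since b[6] = b[0] = 10, the sequence is periodic with period 6.
So b[93] = b[0 + ((93-0) mod 6)] = b[3] = 54.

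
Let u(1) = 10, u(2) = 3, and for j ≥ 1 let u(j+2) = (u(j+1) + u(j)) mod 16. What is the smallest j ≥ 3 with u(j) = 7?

8

Computing terms: u(1) = 10,  u(2) = 3,  u(3) = 13,  u(4) = 0,  u(5) = 13,  u(6) = 13,  u(7) = 10,  u(8) = 7,  u(9) = 1,  u(10) = 8,  u(11) = 9,  u(12) = 1,  u(13) = 10,  u(14) = 11,  u(15) = 5,  u(16) = 0,  u(17) = 5,  u(18) = 5,  u(19) = 10,  u(20) = 15,  u(21) = 9,  u(22) = 8,  u(23) = 1,  u(24) = 9,  u(25) = 10,  u(26) = 3.
The sequence repeats with period 24.
The value 7 first appears (with j ≥ 3) at u(8).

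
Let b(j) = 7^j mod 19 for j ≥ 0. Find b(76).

7

Computing terms: b(0) = 1; b(1) = 7; b(2) = 11; b(3) = 1.
Since b(3) = b(0) = 1, the sequence is periodic with period 3.
So b(76) = b(0 + ((76-0) mod 3)) = b(1) = 7.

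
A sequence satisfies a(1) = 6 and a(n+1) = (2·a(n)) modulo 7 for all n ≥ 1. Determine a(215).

5

Computing terms: a(1) = 6; a(2) = 5; a(3) = 3; a(4) = 6.
The sequence repeats with period 3.
(215 - 1) mod 3 = 1, so a(215) = a(2) = 5.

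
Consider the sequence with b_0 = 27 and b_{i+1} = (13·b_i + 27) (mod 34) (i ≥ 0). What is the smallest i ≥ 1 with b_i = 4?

Computing terms: b_0 = 27; b_1 = 4; b_2 = 11; b_3 = 0; b_4 = 27.
The sequence repeats with period 4.
The value 4 first appears (with i ≥ 1) at b_1.

1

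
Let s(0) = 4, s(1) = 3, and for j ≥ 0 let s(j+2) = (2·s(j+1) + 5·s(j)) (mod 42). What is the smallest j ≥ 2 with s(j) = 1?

21

Computing terms: s(0) = 4, s(1) = 3, s(2) = 26, s(3) = 25, s(4) = 12, s(5) = 23, s(6) = 22, s(7) = 33, s(8) = 8, s(9) = 13, s(10) = 24, s(11) = 29, s(12) = 10, s(13) = 39, s(14) = 2, s(15) = 31, s(16) = 30, s(17) = 5, s(18) = 34, s(19) = 9, s(20) = 20, s(21) = 1, s(22) = 18, s(23) = 41, s(24) = 4, s(25) = 3.
Since (s(24), s(25)) = (s(0), s(1)) = (4, 3) (two consecutive terms determine the rest), the sequence is periodic with period 24.
The value 1 first appears (with j ≥ 2) at s(21).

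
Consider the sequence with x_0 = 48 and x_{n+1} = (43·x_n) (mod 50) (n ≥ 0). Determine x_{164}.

48

x_0 = 48, x_1 = 14, x_2 = 2, x_3 = 36, x_4 = 48.
Since x_4 = x_0 = 48, the sequence is periodic with period 4.
So x_{164} = x_{0 + ((164-0) mod 4)} = x_0 = 48.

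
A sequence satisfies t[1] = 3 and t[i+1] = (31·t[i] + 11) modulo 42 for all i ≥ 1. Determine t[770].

Computing terms: t[1] = 3, t[2] = 20, t[3] = 1, t[4] = 0, t[5] = 11, t[6] = 16, t[7] = 3.
The sequence repeats with period 6.
So t[770] = t[1 + ((770-1) mod 6)] = t[2] = 20.

20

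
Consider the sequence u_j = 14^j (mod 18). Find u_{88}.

Computing terms: u_0 = 1, u_1 = 14, u_2 = 16, u_3 = 8, u_4 = 4, u_5 = 2, u_6 = 10, u_7 = 14.
Since u_7 = u_1 = 14, the sequence is eventually periodic: after a pre-period of length 1 it cycles with period 6.
For j ≥ 1, u_j depends only on (j - 1) mod 6. (88 - 1) mod 6 = 3, so u_{88} = u_4 = 4.

4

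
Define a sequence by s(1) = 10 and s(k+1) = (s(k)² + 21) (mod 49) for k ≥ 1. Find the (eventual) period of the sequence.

Listing terms: s(1) = 10, s(2) = 23, s(3) = 11, s(4) = 44, s(5) = 46, s(6) = 30, s(7) = 39, s(8) = 23.
Since s(8) = s(2) = 23, the sequence is eventually periodic: after a pre-period of length 1 it cycles with period 6.

6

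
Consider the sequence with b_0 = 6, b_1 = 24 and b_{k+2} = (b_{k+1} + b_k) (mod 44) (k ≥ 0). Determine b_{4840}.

Listing terms: b_0 = 6; b_1 = 24; b_2 = 30; b_3 = 10; b_4 = 40; b_5 = 6; b_6 = 2; b_7 = 8; b_8 = 10; b_9 = 18; b_{10} = 28; b_{11} = 2; b_{12} = 30; b_{13} = 32; b_{14} = 18; b_{15} = 6; b_{16} = 24.
The sequence repeats with period 15.
So b_{4840} = b_{0 + ((4840-0) mod 15)} = b_{10} = 28.

28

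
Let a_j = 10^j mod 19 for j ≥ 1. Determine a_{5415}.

We have a_1 = 10; a_2 = 5; a_3 = 12; a_4 = 6; a_5 = 3; a_6 = 11; a_7 = 15; a_8 = 17; a_9 = 18; a_{10} = 9; a_{11} = 14; a_{12} = 7; a_{13} = 13; a_{14} = 16; a_{15} = 8; a_{16} = 4; a_{17} = 2; a_{18} = 1; a_{19} = 10.
The sequence repeats with period 18.
(5415 - 1) mod 18 = 14, so a_{5415} = a_{15} = 8.

8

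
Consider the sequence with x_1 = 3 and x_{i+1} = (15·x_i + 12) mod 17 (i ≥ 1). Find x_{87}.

Listing terms: x_1 = 3, x_2 = 6, x_3 = 0, x_4 = 12, x_5 = 5, x_6 = 2, x_7 = 8, x_8 = 13, x_9 = 3.
Since x_9 = x_1 = 3, the sequence is periodic with period 8.
(87 - 1) mod 8 = 6, so x_{87} = x_7 = 8.

8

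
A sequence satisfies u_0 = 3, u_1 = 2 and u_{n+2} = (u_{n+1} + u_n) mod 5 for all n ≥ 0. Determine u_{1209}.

Computing terms: u_0 = 3,  u_1 = 2,  u_2 = 0,  u_3 = 2,  u_4 = 2,  u_5 = 4,  u_6 = 1,  u_7 = 0,  u_8 = 1,  u_9 = 1,  u_{10} = 2,  u_{11} = 3,  u_{12} = 0,  u_{13} = 3,  u_{14} = 3,  u_{15} = 1,  u_{16} = 4,  u_{17} = 0,  u_{18} = 4,  u_{19} = 4,  u_{20} = 3,  u_{21} = 2.
Since (u_{20}, u_{21}) = (u_0, u_1) = (3, 2) (two consecutive terms determine the rest), the sequence is periodic with period 20.
So u_{1209} = u_{0 + ((1209-0) mod 20)} = u_9 = 1.

1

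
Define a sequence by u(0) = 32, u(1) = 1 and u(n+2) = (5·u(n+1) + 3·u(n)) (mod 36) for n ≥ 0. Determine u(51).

u(0) = 32,  u(1) = 1,  u(2) = 29,  u(3) = 4,  u(4) = 35,  u(5) = 7,  u(6) = 32,  u(7) = 1.
Since (u(6), u(7)) = (u(0), u(1)) = (32, 1) (two consecutive terms determine the rest), the sequence is periodic with period 6.
(51 - 0) mod 6 = 3, so u(51) = u(3) = 4.

4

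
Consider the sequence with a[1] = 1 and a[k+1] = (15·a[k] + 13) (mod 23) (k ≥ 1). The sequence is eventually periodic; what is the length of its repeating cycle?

22

Computing terms: a[1] = 1,  a[2] = 5,  a[3] = 19,  a[4] = 22,  a[5] = 21,  a[6] = 6,  a[7] = 11,  a[8] = 17,  a[9] = 15,  a[10] = 8,  a[11] = 18,  a[12] = 7,  a[13] = 3,  a[14] = 12,  a[15] = 9,  a[16] = 10,  a[17] = 2,  a[18] = 20,  a[19] = 14,  a[20] = 16,  a[21] = 0,  a[22] = 13,  a[23] = 1.
The sequence repeats with period 22.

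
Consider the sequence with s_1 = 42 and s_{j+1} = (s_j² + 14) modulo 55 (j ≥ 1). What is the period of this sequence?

Listing terms: s_1 = 42; s_2 = 18; s_3 = 8; s_4 = 23; s_5 = 48; s_6 = 8.
Since s_6 = s_3 = 8, the sequence is eventually periodic: after a pre-period of length 2 it cycles with period 3.

3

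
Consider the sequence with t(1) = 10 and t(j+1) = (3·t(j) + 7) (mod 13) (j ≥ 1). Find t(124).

10

t(1) = 10, t(2) = 11, t(3) = 1, t(4) = 10.
Since t(4) = t(1) = 10, the sequence is periodic with period 3.
(124 - 1) mod 3 = 0, so t(124) = t(1) = 10.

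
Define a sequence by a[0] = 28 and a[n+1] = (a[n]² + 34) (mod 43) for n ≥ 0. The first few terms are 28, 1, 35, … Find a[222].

32

Listing terms: a[0] = 28,  a[1] = 1,  a[2] = 35,  a[3] = 12,  a[4] = 6,  a[5] = 27,  a[6] = 32,  a[7] = 26,  a[8] = 22,  a[9] = 2,  a[10] = 38,  a[11] = 16,  a[12] = 32.
Since a[12] = a[6] = 32, the sequence is eventually periodic: after a pre-period of length 6 it cycles with period 6.
For n ≥ 6, a[n] depends only on (n - 6) mod 6. (222 - 6) mod 6 = 0, so a[222] = a[6] = 32.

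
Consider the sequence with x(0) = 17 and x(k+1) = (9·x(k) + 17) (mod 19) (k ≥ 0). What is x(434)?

Computing terms: x(0) = 17, x(1) = 18, x(2) = 8, x(3) = 13, x(4) = 1, x(5) = 7, x(6) = 4, x(7) = 15, x(8) = 0, x(9) = 17.
Since x(9) = x(0) = 17, the sequence is periodic with period 9.
(434 - 0) mod 9 = 2, so x(434) = x(2) = 8.

8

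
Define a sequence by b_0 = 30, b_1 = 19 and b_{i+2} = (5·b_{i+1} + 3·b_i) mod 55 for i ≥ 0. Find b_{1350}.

Listing terms: b_0 = 30,  b_1 = 19,  b_2 = 20,  b_3 = 47,  b_4 = 20,  b_5 = 21,  b_6 = 0,  b_7 = 8,  b_8 = 40,  b_9 = 4,  b_{10} = 30,  b_{11} = 52,  b_{12} = 20,  b_{13} = 36,  b_{14} = 20,  b_{15} = 43,  b_{16} = 0,  b_{17} = 19,  b_{18} = 40,  b_{19} = 37,  b_{20} = 30,  b_{21} = 41,  b_{22} = 20,  b_{23} = 3,  b_{24} = 20,  b_{25} = 54,  b_{26} = 0,  b_{27} = 52,  b_{28} = 40,  b_{29} = 26,  b_{30} = 30,  b_{31} = 8,  b_{32} = 20,  b_{33} = 14,  b_{34} = 20,  b_{35} = 32,  b_{36} = 0,  b_{37} = 41,  b_{38} = 40,  b_{39} = 48,  b_{40} = 30,  b_{41} = 19.
Since (b_{40}, b_{41}) = (b_0, b_1) = (30, 19) (two consecutive terms determine the rest), the sequence is periodic with period 40.
(1350 - 0) mod 40 = 30, so b_{1350} = b_{30} = 30.

30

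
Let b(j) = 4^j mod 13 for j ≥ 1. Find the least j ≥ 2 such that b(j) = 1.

Listing terms: b(1) = 4; b(2) = 3; b(3) = 12; b(4) = 9; b(5) = 10; b(6) = 1; b(7) = 4.
The sequence repeats with period 6.
The value 1 first appears (with j ≥ 2) at b(6).

6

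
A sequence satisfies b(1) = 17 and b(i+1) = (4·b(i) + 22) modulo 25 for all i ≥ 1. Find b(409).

Listing terms: b(1) = 17, b(2) = 15, b(3) = 7, b(4) = 0, b(5) = 22, b(6) = 10, b(7) = 12, b(8) = 20, b(9) = 2, b(10) = 5, b(11) = 17.
Since b(11) = b(1) = 17, the sequence is periodic with period 10.
So b(409) = b(1 + ((409-1) mod 10)) = b(9) = 2.

2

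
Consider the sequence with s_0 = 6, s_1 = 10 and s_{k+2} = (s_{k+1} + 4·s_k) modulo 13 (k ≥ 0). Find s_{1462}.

Listing terms: s_0 = 6,  s_1 = 10,  s_2 = 8,  s_3 = 9,  s_4 = 2,  s_5 = 12,  s_6 = 7,  s_7 = 3,  s_8 = 5,  s_9 = 4,  s_{10} = 11,  s_{11} = 1,  s_{12} = 6,  s_{13} = 10.
The sequence repeats with period 12.
(1462 - 0) mod 12 = 10, so s_{1462} = s_{10} = 11.

11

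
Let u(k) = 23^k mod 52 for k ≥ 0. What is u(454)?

Listing terms: u(0) = 1,  u(1) = 23,  u(2) = 9,  u(3) = 51,  u(4) = 29,  u(5) = 43,  u(6) = 1.
Since u(6) = u(0) = 1, the sequence is periodic with period 6.
(454 - 0) mod 6 = 4, so u(454) = u(4) = 29.

29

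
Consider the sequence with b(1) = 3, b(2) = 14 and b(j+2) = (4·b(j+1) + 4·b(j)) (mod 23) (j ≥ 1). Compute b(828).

We have b(1) = 3,  b(2) = 14,  b(3) = 22,  b(4) = 6,  b(5) = 20,  b(6) = 12,  b(7) = 13,  b(8) = 8,  b(9) = 15,  b(10) = 0,  b(11) = 14,  b(12) = 10,  b(13) = 4,  b(14) = 10,  b(15) = 10,  b(16) = 11,  b(17) = 15,  b(18) = 12,  b(19) = 16,  b(20) = 20,  b(21) = 6,  b(22) = 12,  b(23) = 3,  b(24) = 14.
Since (b(23), b(24)) = (b(1), b(2)) = (3, 14) (two consecutive terms determine the rest), the sequence is periodic with period 22.
(828 - 1) mod 22 = 13, so b(828) = b(14) = 10.

10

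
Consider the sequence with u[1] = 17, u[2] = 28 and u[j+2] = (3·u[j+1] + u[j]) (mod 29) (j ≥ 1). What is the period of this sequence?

28

Computing terms: u[1] = 17,  u[2] = 28,  u[3] = 14,  u[4] = 12,  u[5] = 21,  u[6] = 17,  u[7] = 14,  u[8] = 1,  u[9] = 17,  u[10] = 23,  u[11] = 28,  u[12] = 20,  u[13] = 1,  u[14] = 23,  u[15] = 12,  u[16] = 1,  u[17] = 15,  u[18] = 17,  u[19] = 8,  u[20] = 12,  u[21] = 15,  u[22] = 28,  u[23] = 12,  u[24] = 6,  u[25] = 1,  u[26] = 9,  u[27] = 28,  u[28] = 6,  u[29] = 17,  u[30] = 28.
Since (u[29], u[30]) = (u[1], u[2]) = (17, 28) (two consecutive terms determine the rest), the sequence is periodic with period 28.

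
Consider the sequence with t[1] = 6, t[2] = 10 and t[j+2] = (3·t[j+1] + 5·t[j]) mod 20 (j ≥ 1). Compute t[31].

10

Listing terms: t[1] = 6, t[2] = 10, t[3] = 0, t[4] = 10, t[5] = 10, t[6] = 0.
Since (t[5], t[6]) = (t[2], t[3]) = (10, 0) (two consecutive terms determine the rest), the sequence is eventually periodic: after a pre-period of length 1 it cycles with period 3.
For j ≥ 2, t[j] depends only on (j - 2) mod 3. (31 - 2) mod 3 = 2, so t[31] = t[4] = 10.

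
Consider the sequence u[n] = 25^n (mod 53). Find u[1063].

u[0] = 1; u[1] = 25; u[2] = 42; u[3] = 43; u[4] = 15; u[5] = 4; u[6] = 47; u[7] = 9; u[8] = 13; u[9] = 7; u[10] = 16; u[11] = 29; u[12] = 36; u[13] = 52; u[14] = 28; u[15] = 11; u[16] = 10; u[17] = 38; u[18] = 49; u[19] = 6; u[20] = 44; u[21] = 40; u[22] = 46; u[23] = 37; u[24] = 24; u[25] = 17; u[26] = 1.
Since u[26] = u[0] = 1, the sequence is periodic with period 26.
(1063 - 0) mod 26 = 23, so u[1063] = u[23] = 37.

37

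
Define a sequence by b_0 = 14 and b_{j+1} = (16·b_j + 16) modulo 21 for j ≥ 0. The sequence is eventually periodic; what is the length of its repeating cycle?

3

Computing terms: b_0 = 14; b_1 = 9; b_2 = 13; b_3 = 14.
The sequence repeats with period 3.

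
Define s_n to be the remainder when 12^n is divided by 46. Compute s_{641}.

26

Listing terms: s_1 = 12,  s_2 = 6,  s_3 = 26,  s_4 = 36,  s_5 = 18,  s_6 = 32,  s_7 = 16,  s_8 = 8,  s_9 = 4,  s_{10} = 2,  s_{11} = 24,  s_{12} = 12.
The sequence repeats with period 11.
So s_{641} = s_{1 + ((641-1) mod 11)} = s_3 = 26.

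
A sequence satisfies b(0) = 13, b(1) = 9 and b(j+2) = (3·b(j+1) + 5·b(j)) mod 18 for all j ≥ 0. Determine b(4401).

Computing terms: b(0) = 13,  b(1) = 9,  b(2) = 2,  b(3) = 15,  b(4) = 1,  b(5) = 6,  b(6) = 5,  b(7) = 9,  b(8) = 16,  b(9) = 3,  b(10) = 17,  b(11) = 12,  b(12) = 13,  b(13) = 9.
The sequence repeats with period 12.
(4401 - 0) mod 12 = 9, so b(4401) = b(9) = 3.

3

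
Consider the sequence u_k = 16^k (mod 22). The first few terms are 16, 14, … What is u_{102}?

Listing terms: u_1 = 16, u_2 = 14, u_3 = 4, u_4 = 20, u_5 = 12, u_6 = 16.
Since u_6 = u_1 = 16, the sequence is periodic with period 5.
(102 - 1) mod 5 = 1, so u_{102} = u_2 = 14.

14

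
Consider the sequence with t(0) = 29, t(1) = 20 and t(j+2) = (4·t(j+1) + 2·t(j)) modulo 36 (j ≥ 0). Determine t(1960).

Listing terms: t(0) = 29; t(1) = 20; t(2) = 30; t(3) = 16; t(4) = 16; t(5) = 24; t(6) = 20; t(7) = 20; t(8) = 12; t(9) = 16; t(10) = 16.
Since (t(9), t(10)) = (t(3), t(4)) = (16, 16) (two consecutive terms determine the rest), the sequence is eventually periodic: after a pre-period of length 3 it cycles with period 6.
For j ≥ 3, t(j) depends only on (j - 3) mod 6. (1960 - 3) mod 6 = 1, so t(1960) = t(4) = 16.

16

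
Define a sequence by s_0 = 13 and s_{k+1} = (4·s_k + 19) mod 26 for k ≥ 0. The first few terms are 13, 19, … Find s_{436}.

We have s_0 = 13, s_1 = 19, s_2 = 17, s_3 = 9, s_4 = 3, s_5 = 5, s_6 = 13.
The sequence repeats with period 6.
So s_{436} = s_{0 + ((436-0) mod 6)} = s_4 = 3.

3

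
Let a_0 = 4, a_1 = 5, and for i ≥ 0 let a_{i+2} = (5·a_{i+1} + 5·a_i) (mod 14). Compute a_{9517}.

a_0 = 4; a_1 = 5; a_2 = 3; a_3 = 12; a_4 = 5; a_5 = 1; a_6 = 2; a_7 = 1; a_8 = 1; a_9 = 10; a_{10} = 13; a_{11} = 3; a_{12} = 10; a_{13} = 9; a_{14} = 11; a_{15} = 2; a_{16} = 9; a_{17} = 13; a_{18} = 12; a_{19} = 13; a_{20} = 13; a_{21} = 4; a_{22} = 1; a_{23} = 11; a_{24} = 4; a_{25} = 5.
The sequence repeats with period 24.
(9517 - 0) mod 24 = 13, so a_{9517} = a_{13} = 9.

9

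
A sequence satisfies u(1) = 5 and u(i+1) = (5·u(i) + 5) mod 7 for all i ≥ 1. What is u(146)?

Computing terms: u(1) = 5; u(2) = 2; u(3) = 1; u(4) = 3; u(5) = 6; u(6) = 0; u(7) = 5.
Since u(7) = u(1) = 5, the sequence is periodic with period 6.
(146 - 1) mod 6 = 1, so u(146) = u(2) = 2.

2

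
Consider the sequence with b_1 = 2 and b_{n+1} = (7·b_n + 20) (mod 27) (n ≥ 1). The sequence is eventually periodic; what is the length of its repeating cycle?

Listing terms: b_1 = 2,  b_2 = 7,  b_3 = 15,  b_4 = 17,  b_5 = 4,  b_6 = 21,  b_7 = 5,  b_8 = 1,  b_9 = 0,  b_{10} = 20,  b_{11} = 25,  b_{12} = 6,  b_{13} = 8,  b_{14} = 22,  b_{15} = 12,  b_{16} = 23,  b_{17} = 19,  b_{18} = 18,  b_{19} = 11,  b_{20} = 16,  b_{21} = 24,  b_{22} = 26,  b_{23} = 13,  b_{24} = 3,  b_{25} = 14,  b_{26} = 10,  b_{27} = 9,  b_{28} = 2.
The sequence repeats with period 27.

27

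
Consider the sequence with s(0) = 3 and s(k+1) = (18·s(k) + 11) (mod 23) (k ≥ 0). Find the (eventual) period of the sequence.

11

Computing terms: s(0) = 3,  s(1) = 19,  s(2) = 8,  s(3) = 17,  s(4) = 18,  s(5) = 13,  s(6) = 15,  s(7) = 5,  s(8) = 9,  s(9) = 12,  s(10) = 20,  s(11) = 3.
Since s(11) = s(0) = 3, the sequence is periodic with period 11.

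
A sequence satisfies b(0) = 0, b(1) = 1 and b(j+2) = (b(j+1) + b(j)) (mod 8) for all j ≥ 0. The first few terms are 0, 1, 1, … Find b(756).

Listing terms: b(0) = 0, b(1) = 1, b(2) = 1, b(3) = 2, b(4) = 3, b(5) = 5, b(6) = 0, b(7) = 5, b(8) = 5, b(9) = 2, b(10) = 7, b(11) = 1, b(12) = 0, b(13) = 1.
The sequence repeats with period 12.
(756 - 0) mod 12 = 0, so b(756) = b(0) = 0.

0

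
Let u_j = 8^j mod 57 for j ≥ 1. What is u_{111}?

56

u_1 = 8; u_2 = 7; u_3 = 56; u_4 = 49; u_5 = 50; u_6 = 1; u_7 = 8.
Since u_7 = u_1 = 8, the sequence is periodic with period 6.
So u_{111} = u_{1 + ((111-1) mod 6)} = u_3 = 56.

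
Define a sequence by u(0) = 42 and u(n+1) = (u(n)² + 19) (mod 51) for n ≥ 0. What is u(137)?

20

We have u(0) = 42; u(1) = 49; u(2) = 23; u(3) = 38; u(4) = 35; u(5) = 20; u(6) = 11; u(7) = 38.
Since u(7) = u(3) = 38, the sequence is eventually periodic: after a pre-period of length 3 it cycles with period 4.
For n ≥ 3, u(n) depends only on (n - 3) mod 4. (137 - 3) mod 4 = 2, so u(137) = u(5) = 20.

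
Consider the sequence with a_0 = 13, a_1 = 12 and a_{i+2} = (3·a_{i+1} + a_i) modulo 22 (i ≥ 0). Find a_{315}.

Listing terms: a_0 = 13; a_1 = 12; a_2 = 5; a_3 = 5; a_4 = 20; a_5 = 21; a_6 = 17; a_7 = 6; a_8 = 13; a_9 = 1; a_{10} = 16; a_{11} = 5; a_{12} = 9; a_{13} = 10; a_{14} = 17; a_{15} = 17; a_{16} = 2; a_{17} = 1; a_{18} = 5; a_{19} = 16; a_{20} = 9; a_{21} = 21; a_{22} = 6; a_{23} = 17; a_{24} = 13; a_{25} = 12.
Since (a_{24}, a_{25}) = (a_0, a_1) = (13, 12) (two consecutive terms determine the rest), the sequence is periodic with period 24.
(315 - 0) mod 24 = 3, so a_{315} = a_3 = 5.

5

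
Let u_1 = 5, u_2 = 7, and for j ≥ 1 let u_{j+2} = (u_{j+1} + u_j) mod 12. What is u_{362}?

7

Listing terms: u_1 = 5,  u_2 = 7,  u_3 = 0,  u_4 = 7,  u_5 = 7,  u_6 = 2,  u_7 = 9,  u_8 = 11,  u_9 = 8,  u_{10} = 7,  u_{11} = 3,  u_{12} = 10,  u_{13} = 1,  u_{14} = 11,  u_{15} = 0,  u_{16} = 11,  u_{17} = 11,  u_{18} = 10,  u_{19} = 9,  u_{20} = 7,  u_{21} = 4,  u_{22} = 11,  u_{23} = 3,  u_{24} = 2,  u_{25} = 5,  u_{26} = 7.
Since (u_{25}, u_{26}) = (u_1, u_2) = (5, 7) (two consecutive terms determine the rest), the sequence is periodic with period 24.
So u_{362} = u_{1 + ((362-1) mod 24)} = u_2 = 7.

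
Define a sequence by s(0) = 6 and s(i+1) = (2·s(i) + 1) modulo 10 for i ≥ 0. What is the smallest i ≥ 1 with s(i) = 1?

4

s(0) = 6; s(1) = 3; s(2) = 7; s(3) = 5; s(4) = 1; s(5) = 3.
Since s(5) = s(1) = 3, the sequence is eventually periodic: after a pre-period of length 1 it cycles with period 4.
The value 1 first appears (with i ≥ 1) at s(4).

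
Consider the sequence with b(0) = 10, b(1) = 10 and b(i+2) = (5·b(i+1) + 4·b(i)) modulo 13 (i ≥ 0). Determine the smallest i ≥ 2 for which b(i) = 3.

9

We have b(0) = 10; b(1) = 10; b(2) = 12; b(3) = 9; b(4) = 2; b(5) = 7; b(6) = 4; b(7) = 9; b(8) = 9; b(9) = 3; b(10) = 12; b(11) = 7; b(12) = 5; b(13) = 1; b(14) = 12; b(15) = 12; b(16) = 4; b(17) = 3; b(18) = 5; b(19) = 11; b(20) = 10; b(21) = 3; b(22) = 3; b(23) = 1; b(24) = 4; b(25) = 11; b(26) = 6; b(27) = 9; b(28) = 4; b(29) = 4; b(30) = 10; b(31) = 1; b(32) = 6; b(33) = 8; b(34) = 12; b(35) = 1; b(36) = 1; b(37) = 9; b(38) = 10; b(39) = 8; b(40) = 2; b(41) = 3; b(42) = 10; b(43) = 10.
Since (b(42), b(43)) = (b(0), b(1)) = (10, 10) (two consecutive terms determine the rest), the sequence is periodic with period 42.
The value 3 first appears (with i ≥ 2) at b(9).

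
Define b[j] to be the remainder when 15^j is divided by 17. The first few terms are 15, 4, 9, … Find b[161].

We have b[1] = 15, b[2] = 4, b[3] = 9, b[4] = 16, b[5] = 2, b[6] = 13, b[7] = 8, b[8] = 1, b[9] = 15.
Since b[9] = b[1] = 15, the sequence is periodic with period 8.
So b[161] = b[1 + ((161-1) mod 8)] = b[1] = 15.

15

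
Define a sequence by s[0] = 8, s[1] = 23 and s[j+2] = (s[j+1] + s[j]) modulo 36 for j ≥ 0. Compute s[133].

We have s[0] = 8,  s[1] = 23,  s[2] = 31,  s[3] = 18,  s[4] = 13,  s[5] = 31,  s[6] = 8,  s[7] = 3,  s[8] = 11,  s[9] = 14,  s[10] = 25,  s[11] = 3,  s[12] = 28,  s[13] = 31,  s[14] = 23,  s[15] = 18,  s[16] = 5,  s[17] = 23,  s[18] = 28,  s[19] = 15,  s[20] = 7,  s[21] = 22,  s[22] = 29,  s[23] = 15,  s[24] = 8,  s[25] = 23.
Since (s[24], s[25]) = (s[0], s[1]) = (8, 23) (two consecutive terms determine the rest), the sequence is periodic with period 24.
(133 - 0) mod 24 = 13, so s[133] = s[13] = 31.

31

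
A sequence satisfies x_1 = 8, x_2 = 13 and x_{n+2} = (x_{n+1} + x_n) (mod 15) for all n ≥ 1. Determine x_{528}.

Computing terms: x_1 = 8, x_2 = 13, x_3 = 6, x_4 = 4, x_5 = 10, x_6 = 14, x_7 = 9, x_8 = 8, x_9 = 2, x_{10} = 10, x_{11} = 12, x_{12} = 7, x_{13} = 4, x_{14} = 11, x_{15} = 0, x_{16} = 11, x_{17} = 11, x_{18} = 7, x_{19} = 3, x_{20} = 10, x_{21} = 13, x_{22} = 8, x_{23} = 6, x_{24} = 14, x_{25} = 5, x_{26} = 4, x_{27} = 9, x_{28} = 13, x_{29} = 7, x_{30} = 5, x_{31} = 12, x_{32} = 2, x_{33} = 14, x_{34} = 1, x_{35} = 0, x_{36} = 1, x_{37} = 1, x_{38} = 2, x_{39} = 3, x_{40} = 5, x_{41} = 8, x_{42} = 13.
Since (x_{41}, x_{42}) = (x_1, x_2) = (8, 13) (two consecutive terms determine the rest), the sequence is periodic with period 40.
(528 - 1) mod 40 = 7, so x_{528} = x_8 = 8.

8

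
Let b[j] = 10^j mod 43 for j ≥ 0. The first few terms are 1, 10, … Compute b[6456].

Computing terms: b[0] = 1; b[1] = 10; b[2] = 14; b[3] = 11; b[4] = 24; b[5] = 25; b[6] = 35; b[7] = 6; b[8] = 17; b[9] = 41; b[10] = 23; b[11] = 15; b[12] = 21; b[13] = 38; b[14] = 36; b[15] = 16; b[16] = 31; b[17] = 9; b[18] = 4; b[19] = 40; b[20] = 13; b[21] = 1.
Since b[21] = b[0] = 1, the sequence is periodic with period 21.
(6456 - 0) mod 21 = 9, so b[6456] = b[9] = 41.

41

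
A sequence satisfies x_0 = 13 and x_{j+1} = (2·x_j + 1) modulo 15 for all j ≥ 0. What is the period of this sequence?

4

x_0 = 13, x_1 = 12, x_2 = 10, x_3 = 6, x_4 = 13.
The sequence repeats with period 4.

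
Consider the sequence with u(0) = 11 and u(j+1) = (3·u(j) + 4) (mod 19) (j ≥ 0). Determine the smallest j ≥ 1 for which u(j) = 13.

6

Listing terms: u(0) = 11,  u(1) = 18,  u(2) = 1,  u(3) = 7,  u(4) = 6,  u(5) = 3,  u(6) = 13,  u(7) = 5,  u(8) = 0,  u(9) = 4,  u(10) = 16,  u(11) = 14,  u(12) = 8,  u(13) = 9,  u(14) = 12,  u(15) = 2,  u(16) = 10,  u(17) = 15,  u(18) = 11.
The sequence repeats with period 18.
The value 13 first appears (with j ≥ 1) at u(6).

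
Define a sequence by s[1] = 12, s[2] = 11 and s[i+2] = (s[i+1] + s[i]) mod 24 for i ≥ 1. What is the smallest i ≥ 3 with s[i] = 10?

We have s[1] = 12,  s[2] = 11,  s[3] = 23,  s[4] = 10,  s[5] = 9,  s[6] = 19,  s[7] = 4,  s[8] = 23,  s[9] = 3,  s[10] = 2,  s[11] = 5,  s[12] = 7,  s[13] = 12,  s[14] = 19,  s[15] = 7,  s[16] = 2,  s[17] = 9,  s[18] = 11,  s[19] = 20,  s[20] = 7,  s[21] = 3,  s[22] = 10,  s[23] = 13,  s[24] = 23,  s[25] = 12,  s[26] = 11.
The sequence repeats with period 24.
The value 10 first appears (with i ≥ 3) at s[4].

4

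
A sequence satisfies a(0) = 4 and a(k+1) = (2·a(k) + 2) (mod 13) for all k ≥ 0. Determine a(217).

10

Computing terms: a(0) = 4, a(1) = 10, a(2) = 9, a(3) = 7, a(4) = 3, a(5) = 8, a(6) = 5, a(7) = 12, a(8) = 0, a(9) = 2, a(10) = 6, a(11) = 1, a(12) = 4.
The sequence repeats with period 12.
(217 - 0) mod 12 = 1, so a(217) = a(1) = 10.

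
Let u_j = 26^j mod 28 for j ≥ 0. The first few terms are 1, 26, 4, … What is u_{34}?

We have u_0 = 1,  u_1 = 26,  u_2 = 4,  u_3 = 20,  u_4 = 16,  u_5 = 24,  u_6 = 8,  u_7 = 12,  u_8 = 4.
Since u_8 = u_2 = 4, the sequence is eventually periodic: after a pre-period of length 2 it cycles with period 6.
For j ≥ 2, u_j depends only on (j - 2) mod 6. (34 - 2) mod 6 = 2, so u_{34} = u_4 = 16.

16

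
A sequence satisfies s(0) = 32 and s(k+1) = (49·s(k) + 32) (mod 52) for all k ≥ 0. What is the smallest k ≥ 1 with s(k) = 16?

2

s(0) = 32, s(1) = 40, s(2) = 16, s(3) = 36, s(4) = 28, s(5) = 0, s(6) = 32.
The sequence repeats with period 6.
The value 16 first appears (with k ≥ 1) at s(2).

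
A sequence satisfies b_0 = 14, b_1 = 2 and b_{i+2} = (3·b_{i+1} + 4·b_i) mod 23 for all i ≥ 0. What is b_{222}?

16

We have b_0 = 14; b_1 = 2; b_2 = 16; b_3 = 10; b_4 = 2; b_5 = 0; b_6 = 8; b_7 = 1; b_8 = 12; b_9 = 17; b_{10} = 7; b_{11} = 20; b_{12} = 19; b_{13} = 22; b_{14} = 4; b_{15} = 8; b_{16} = 17; b_{17} = 14; b_{18} = 18; b_{19} = 18; b_{20} = 11; b_{21} = 13; b_{22} = 14; b_{23} = 2.
Since (b_{22}, b_{23}) = (b_0, b_1) = (14, 2) (two consecutive terms determine the rest), the sequence is periodic with period 22.
(222 - 0) mod 22 = 2, so b_{222} = b_2 = 16.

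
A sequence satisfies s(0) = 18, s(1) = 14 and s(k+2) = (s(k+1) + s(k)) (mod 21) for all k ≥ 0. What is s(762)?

Listing terms: s(0) = 18,  s(1) = 14,  s(2) = 11,  s(3) = 4,  s(4) = 15,  s(5) = 19,  s(6) = 13,  s(7) = 11,  s(8) = 3,  s(9) = 14,  s(10) = 17,  s(11) = 10,  s(12) = 6,  s(13) = 16,  s(14) = 1,  s(15) = 17,  s(16) = 18,  s(17) = 14.
Since (s(16), s(17)) = (s(0), s(1)) = (18, 14) (two consecutive terms determine the rest), the sequence is periodic with period 16.
So s(762) = s(0 + ((762-0) mod 16)) = s(10) = 17.

17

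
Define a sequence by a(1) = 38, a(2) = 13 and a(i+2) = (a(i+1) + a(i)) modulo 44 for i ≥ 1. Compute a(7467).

19

We have a(1) = 38, a(2) = 13, a(3) = 7, a(4) = 20, a(5) = 27, a(6) = 3, a(7) = 30, a(8) = 33, a(9) = 19, a(10) = 8, a(11) = 27, a(12) = 35, a(13) = 18, a(14) = 9, a(15) = 27, a(16) = 36, a(17) = 19, a(18) = 11, a(19) = 30, a(20) = 41, a(21) = 27, a(22) = 24, a(23) = 7, a(24) = 31, a(25) = 38, a(26) = 25, a(27) = 19, a(28) = 0, a(29) = 19, a(30) = 19, a(31) = 38, a(32) = 13.
Since (a(31), a(32)) = (a(1), a(2)) = (38, 13) (two consecutive terms determine the rest), the sequence is periodic with period 30.
So a(7467) = a(1 + ((7467-1) mod 30)) = a(27) = 19.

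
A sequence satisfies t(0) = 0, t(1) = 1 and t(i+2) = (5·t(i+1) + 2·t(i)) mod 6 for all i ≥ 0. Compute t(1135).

We have t(0) = 0, t(1) = 1, t(2) = 5, t(3) = 3, t(4) = 1, t(5) = 5.
Since (t(4), t(5)) = (t(1), t(2)) = (1, 5) (two consecutive terms determine the rest), the sequence is eventually periodic: after a pre-period of length 1 it cycles with period 3.
For i ≥ 1, t(i) depends only on (i - 1) mod 3. (1135 - 1) mod 3 = 0, so t(1135) = t(1) = 1.

1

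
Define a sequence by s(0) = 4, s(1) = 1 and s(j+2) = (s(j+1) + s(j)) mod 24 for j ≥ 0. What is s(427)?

s(0) = 4, s(1) = 1, s(2) = 5, s(3) = 6, s(4) = 11, s(5) = 17, s(6) = 4, s(7) = 21, s(8) = 1, s(9) = 22, s(10) = 23, s(11) = 21, s(12) = 20, s(13) = 17, s(14) = 13, s(15) = 6, s(16) = 19, s(17) = 1, s(18) = 20, s(19) = 21, s(20) = 17, s(21) = 14, s(22) = 7, s(23) = 21, s(24) = 4, s(25) = 1.
The sequence repeats with period 24.
So s(427) = s(0 + ((427-0) mod 24)) = s(19) = 21.

21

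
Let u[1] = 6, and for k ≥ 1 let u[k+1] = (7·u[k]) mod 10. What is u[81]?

6

u[1] = 6, u[2] = 2, u[3] = 4, u[4] = 8, u[5] = 6.
Since u[5] = u[1] = 6, the sequence is periodic with period 4.
(81 - 1) mod 4 = 0, so u[81] = u[1] = 6.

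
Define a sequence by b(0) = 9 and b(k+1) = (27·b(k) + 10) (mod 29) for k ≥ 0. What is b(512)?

4

Computing terms: b(0) = 9,  b(1) = 21,  b(2) = 26,  b(3) = 16,  b(4) = 7,  b(5) = 25,  b(6) = 18,  b(7) = 3,  b(8) = 4,  b(9) = 2,  b(10) = 6,  b(11) = 27,  b(12) = 14,  b(13) = 11,  b(14) = 17,  b(15) = 5,  b(16) = 0,  b(17) = 10,  b(18) = 19,  b(19) = 1,  b(20) = 8,  b(21) = 23,  b(22) = 22,  b(23) = 24,  b(24) = 20,  b(25) = 28,  b(26) = 12,  b(27) = 15,  b(28) = 9.
The sequence repeats with period 28.
So b(512) = b(0 + ((512-0) mod 28)) = b(8) = 4.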